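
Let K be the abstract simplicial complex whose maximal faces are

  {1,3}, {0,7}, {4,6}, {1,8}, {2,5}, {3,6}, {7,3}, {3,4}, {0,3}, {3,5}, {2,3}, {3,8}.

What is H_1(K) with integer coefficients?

H_1 = Z^4.

Fix the vertex order 0 < 1 < 2 < 3 < 4 < 5 < 6 < 7 < 8 and write every simplex with vertices in increasing order. Then dim K = 1 and the simplices of K are:

  0-simplices (9): [0], [1], [2], [3], [4], [5], [6], [7], [8]
  1-simplices (12): [0,3], [0,7], [1,3], [1,8], [2,3], [2,5], [3,4], [3,5], [3,6], [3,7], [3,8], [4,6]

giving chain groups C_0 ≅ Z^9, C_1 ≅ Z^12.

Boundary ∂_1: C_1 → C_0 sends each edge [p,q] (with p < q) to q − p. For instance
  ∂[2,5] = [5] − [2].
The 9×12 boundary matrix has rank 8 and Smith normal form diag(1,1,1,1,1,1,1,1).

From H_k ≅ ker(∂_k) / im(∂_{k+1}) we obtain:

  H_1: rank ker ∂_1 − rank ∂_2 = (12 − 8) − 0 = 4, and there is no ∂_2, so H_1 ≅ Z^4.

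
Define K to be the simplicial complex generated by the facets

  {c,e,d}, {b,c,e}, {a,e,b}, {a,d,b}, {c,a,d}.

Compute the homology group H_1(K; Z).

Order the vertices as a < b < c < d < e. Listing each simplex with vertices in this order, K has dimension 2 with simplices:

  0-simplices (5): a, b, c, d, e
  1-simplices (10): ab, ac, ad, ae, bc, bd, be, cd, ce, de
  2-simplices (5): abd, abe, acd, bce, cde

so the chain groups are C_0 ≅ Z^5, C_1 ≅ Z^10, C_2 ≅ Z^5.

∂_1: C_1 → C_0 is given by ∂[p,q] = [q] − [p].
This gives a 5×10 integer matrix of rank 4; reducing to Smith normal form yields diagonal entries (1,1,1,1).

∂_2: C_2 → C_1 acts by ∂[p,q,r] = [q,r] − [p,r] + [p,q]. For instance
  ∂bce = ce − be + bc,
  ∂abd = bd − ad + ab.
The 10×5 boundary matrix has rank 5 and Smith normal form diag(1,1,1,1,1).

Now H_k = ker ∂_k / im ∂_{k+1}, so:

  H_1: rank ker ∂_1 − rank ∂_2 = (10 − 4) − 5 = 1, and the invariant factors of ∂_2 are all 1, so H_1 ≅ Z.

(K is a triangulation of the Möbius band.)

H_1 = Z.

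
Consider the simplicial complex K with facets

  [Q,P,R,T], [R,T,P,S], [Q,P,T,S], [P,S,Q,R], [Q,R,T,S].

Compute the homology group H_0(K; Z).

H_0 = Z.

K has 5 vertices, 10 edges, 10 triangles, 5 3-simplices.
rank ∂_0 = 0, rank ∂_1 = 4 ⇒ b_0 = 5 − 0 − 4 = 1; all invariant factors of ∂_1 are 1 so no torsion. So H_0 = Z.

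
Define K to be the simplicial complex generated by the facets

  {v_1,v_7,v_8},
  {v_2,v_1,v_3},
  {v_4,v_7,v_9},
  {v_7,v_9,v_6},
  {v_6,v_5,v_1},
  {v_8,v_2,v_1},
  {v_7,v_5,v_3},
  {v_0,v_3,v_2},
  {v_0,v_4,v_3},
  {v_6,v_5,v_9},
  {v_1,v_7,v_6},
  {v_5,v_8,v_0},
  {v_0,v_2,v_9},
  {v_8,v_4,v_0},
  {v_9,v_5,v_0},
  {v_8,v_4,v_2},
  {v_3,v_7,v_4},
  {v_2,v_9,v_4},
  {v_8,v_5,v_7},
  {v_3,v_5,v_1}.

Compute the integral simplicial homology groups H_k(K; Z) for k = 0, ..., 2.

H_0 ≅ Z,  H_1 ≅ Z ⊕ Z_2,  H_2 = 0.

We work with the vertex ordering v_0 < v_1 < v_2 < v_3 < v_4 < v_5 < v_6 < v_7 < v_8 < v_9. The simplices of K, each written with vertices in increasing order, are:

  0-simplices (10): [v_0], [v_1], [v_2], [v_3], [v_4], [v_5], [v_6], [v_7], [v_8], [v_9]
  1-simplices (30): (30 of them)
  2-simplices (20): (20 of them)

Hence C_0 ≅ Z^10, C_1 ≅ Z^30, C_2 ≅ Z^20.

Boundary ∂_1: C_1 → C_0 sends each edge [p,q] (with p < q) to q − p. For instance
  ∂[v_2,v_9] = [v_9] − [v_2].
This gives a 10×30 integer matrix of rank 9; reducing to Smith normal form yields diagonal entries (1,1,1,1,1,1,1,1,1).

Boundary ∂_2: C_2 → C_1 sends each 2-simplex [p,q,r] to [q,r] − [p,r] + [p,q]. For instance
  ∂[v_0,v_3,v_4] = [v_3,v_4] − [v_0,v_4] + [v_0,v_3],
  ∂[v_1,v_2,v_8] = [v_2,v_8] − [v_1,v_8] + [v_1,v_2].
The 30×20 boundary matrix has rank 20 and Smith normal form diag(1,1,1,1,1,1,1,1,1,1,1,1,1,1,1,1,1,1,1,2).

Computing H_k = (kernel of ∂_k) / (image of ∂_{k+1}):

  H_0: rank C_0 − rank ∂_1 = 10 − 9 = 1, and the invariant factors of ∂_1 are all 1, so H_0 = Z.
  H_1: rank ker ∂_1 − rank ∂_2 = (30 − 9) − 20 = 1, and ∂_2 has invariant factor 2 > 1, so H_1 = Z ⊕ Z_2.
  H_2: rank ker ∂_2 − rank ∂_3 = (20 − 20) − 0 = 0, and there is no ∂_3, so H_2 = 0.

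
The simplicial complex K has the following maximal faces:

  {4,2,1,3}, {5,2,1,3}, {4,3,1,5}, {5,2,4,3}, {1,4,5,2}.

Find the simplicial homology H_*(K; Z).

H_0 ≅ Z,  H_1 = 0,  H_2 = 0,  H_3 ≅ Z.

We work with the vertex ordering 1 < 2 < 3 < 4 < 5. The simplices of K, each written with vertices in increasing order, are:

  0-simplices (5): [1], [2], [3], [4], [5]
  1-simplices (10): [1,2], [1,3], [1,4], [1,5], [2,3], [2,4], [2,5], [3,4], [3,5], [4,5]
  2-simplices (10): [1,2,3], [1,2,4], [1,2,5], [1,3,4], [1,3,5], [1,4,5], [2,3,4], [2,3,5], [2,4,5], [3,4,5]
  3-simplices (5): [1,2,3,4], [1,2,3,5], [1,2,4,5], [1,3,4,5], [2,3,4,5]

Hence C_0 ≅ Z^5, C_1 ≅ Z^10, C_2 ≅ Z^10, C_3 ≅ Z^5.

The boundary map ∂_1: C_1 → C_0 sends each edge [p,q] (with p < q) to q − p.
As a 5×10 matrix over Z this has rank 4, with invariant factors (1,1,1,1).

Boundary ∂_2: C_2 → C_1 maps a triangle to the signed sum of its edges. For instance
  ∂[1,2,3] = [2,3] − [1,3] + [1,2],
  ∂[1,3,4] = [3,4] − [1,4] + [1,3].
This gives a 10×10 integer matrix of rank 6; reducing to Smith normal form yields diagonal entries (1,1,1,1,1,1).

∂_3: C_3 → C_2 sends each 3-simplex σ to the alternating sum Σ_i (−1)^i (σ with its i-th vertex removed). For instance
  ∂[1,2,4,5] = [2,4,5] − [1,4,5] + [1,2,5] − [1,2,4],
  ∂[1,2,3,5] = [2,3,5] − [1,3,5] + [1,2,5] − [1,2,3].
As a 10×5 matrix over Z this has rank 4, with invariant factors (1,1,1,1).

Computing H_k = (kernel of ∂_k) / (image of ∂_{k+1}):

  H_0: rank C_0 − rank ∂_1 = 5 − 4 = 1, and the invariant factors of ∂_1 are all 1, so H_0 = Z.
  H_1: rank ker ∂_1 − rank ∂_2 = (10 − 4) − 6 = 0, and the invariant factors of ∂_2 are all 1, so H_1 = 0.
  H_2: rank ker ∂_2 − rank ∂_3 = (10 − 6) − 4 = 0, and the invariant factors of ∂_3 are all 1, so H_2 = 0.
  H_3: rank ker ∂_3 − rank ∂_4 = (5 − 4) − 0 = 1, and there is no ∂_4, so H_3 = Z.

As a check, the Euler characteristic is 5 − 10 + 10 − 5 = 0, which agrees with 1 − 0 + 0 − 1 = 0.
(K is a triangulation of the 3-sphere S^3.)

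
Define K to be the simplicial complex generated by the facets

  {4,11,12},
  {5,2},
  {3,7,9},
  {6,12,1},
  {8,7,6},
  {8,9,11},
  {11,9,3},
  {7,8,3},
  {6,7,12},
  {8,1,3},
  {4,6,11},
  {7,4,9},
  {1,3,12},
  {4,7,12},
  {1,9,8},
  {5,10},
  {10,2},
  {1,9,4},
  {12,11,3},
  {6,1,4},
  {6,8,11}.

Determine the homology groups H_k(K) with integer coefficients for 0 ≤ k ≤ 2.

Fix the vertex order 1 < 2 < 3 < 4 < 5 < 6 < 7 < 8 < 9 < 10 < 11 < 12 and write every simplex with vertices in increasing order. Then dim K = 2 and the simplices of K are:

  0-simplices (12): [1], [2], [3], [4], [5], [6], [7], [8], [9], [10], [11], [12]
  1-simplices (30): (30 of them)
  2-simplices (18): (18 of them)

giving chain groups C_0 ≅ Z^12, C_1 ≅ Z^30, C_2 ≅ Z^18.

∂_1: C_1 → C_0 is given by ∂[p,q] = [q] − [p]. For instance
  ∂[11,12] = [12] − [11].
The 12×30 boundary matrix has rank 10 and Smith normal form diag(1,1,1,1,1,1,1,1,1,1).

Boundary ∂_2: C_2 → C_1 maps a triangle to the signed sum of its edges. For instance
  ∂[1,8,9] = [8,9] − [1,9] + [1,8],
  ∂[4,7,9] = [7,9] − [4,9] + [4,7].
This gives a 30×18 integer matrix of rank 18; reducing to Smith normal form yields diagonal entries (1,1,1,1,1,1,1,1,1,1,1,1,1,1,1,1,1,2).

From H_k ≅ ker(∂_k) / im(∂_{k+1}) we obtain:

  H_0: rank C_0 − rank ∂_1 = 12 − 10 = 2, and the invariant factors of ∂_1 are all 1, so H_0 ≅ Z^2.
  H_1: rank ker ∂_1 − rank ∂_2 = (30 − 10) − 18 = 2, and ∂_2 has invariant factor 2 > 1, so H_1 ≅ Z^2 ⊕ Z/2.
  H_2: rank ker ∂_2 − rank ∂_3 = (18 − 18) − 0 = 0, and there is no ∂_3, so H_2 ≅ 0.

H_0 = Z^2,  H_1 = Z^2 ⊕ Z/2,  H_2 = 0.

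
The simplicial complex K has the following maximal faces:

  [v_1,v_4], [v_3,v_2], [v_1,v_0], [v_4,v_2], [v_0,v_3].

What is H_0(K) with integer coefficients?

Order the vertices as v_0 < v_1 < v_2 < v_3 < v_4. Listing each simplex with vertices in this order, K has dimension 1 with simplices:

  0-simplices (5): [v_0], [v_1], [v_2], [v_3], [v_4]
  1-simplices (5): [v_0,v_1], [v_0,v_3], [v_1,v_4], [v_2,v_3], [v_2,v_4]

so the chain groups are C_0 ≅ Z^5, C_1 ≅ Z^5.

Boundary ∂_1: C_1 → C_0 sends each edge [p,q] (with p < q) to q − p. For instance
  ∂[v_0,v_1] = [v_1] − [v_0].
The 5×5 boundary matrix has rank 4 and Smith normal form diag(1,1,1,1).

Reading off H_k = ker ∂_k / im ∂_{k+1}:

  H_0: rank C_0 − rank ∂_1 = 5 − 4 = 1, and the invariant factors of ∂_1 are all 1, so H_0 ≅ Z.

(K is a triangulation of the circle S^1.)

H_0 = Z.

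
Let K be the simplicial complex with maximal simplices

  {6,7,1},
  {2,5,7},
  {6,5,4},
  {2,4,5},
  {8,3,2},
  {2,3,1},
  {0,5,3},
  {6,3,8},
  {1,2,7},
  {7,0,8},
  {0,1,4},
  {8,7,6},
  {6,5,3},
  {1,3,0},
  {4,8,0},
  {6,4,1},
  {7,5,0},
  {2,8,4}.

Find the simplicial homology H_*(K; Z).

Order the vertices as 0 < 1 < 2 < 3 < 4 < 5 < 6 < 7 < 8. Listing each simplex with vertices in this order, K has dimension 2 with simplices:

  0-simplices (9): [0], [1], [2], [3], [4], [5], [6], [7], [8]
  1-simplices (27): (27 of them)
  2-simplices (18): [0,1,3], [0,1,4], [0,3,5], [0,4,8], [0,5,7], [0,7,8], [1,2,3], [1,2,7], [1,4,6], [1,6,7], [2,3,8], [2,4,5], [2,4,8], [2,5,7], [3,5,6], [3,6,8], [4,5,6], [6,7,8]

giving chain groups C_0 ≅ Z^9, C_1 ≅ Z^27, C_2 ≅ Z^18.

∂_1: C_1 → C_0 sends each edge [p,q] (with p < q) to q − p. For instance
  ∂[4,5] = [5] − [4].
The 9×27 boundary matrix has rank 8 and Smith normal form diag(1,1,1,1,1,1,1,1).

∂_2: C_2 → C_1 sends each 2-simplex [p,q,r] to [q,r] − [p,r] + [p,q]. For instance
  ∂[0,1,4] = [1,4] − [0,4] + [0,1],
  ∂[0,4,8] = [4,8] − [0,8] + [0,4].
The resulting 27×18 matrix has rank 17, and its Smith normal form has invariant factors (1,1,1,1,1,1,1,1,1,1,1,1,1,1,1,1,1).

Computing H_k = (kernel of ∂_k) / (image of ∂_{k+1}):

  H_0: rank C_0 − rank ∂_1 = 9 − 8 = 1, and the invariant factors of ∂_1 are all 1, so H_0 = Z.
  H_1: rank ker ∂_1 − rank ∂_2 = (27 − 8) − 17 = 2, and the invariant factors of ∂_2 are all 1, so H_1 = Z^2.
  H_2: rank ker ∂_2 − rank ∂_3 = (18 − 17) − 0 = 1, and there is no ∂_3, so H_2 = Z.

As a check, the Euler characteristic is 9 − 27 + 18 = 0, which agrees with 1 − 2 + 1 = 0.

H_0 ≅ Z,  H_1 ≅ Z^2,  H_2 ≅ Z.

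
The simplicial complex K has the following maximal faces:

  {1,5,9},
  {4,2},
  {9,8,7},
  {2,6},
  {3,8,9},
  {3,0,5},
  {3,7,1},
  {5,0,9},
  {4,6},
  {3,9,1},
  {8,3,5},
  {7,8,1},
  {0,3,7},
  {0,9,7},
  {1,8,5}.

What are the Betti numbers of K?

b_0 = 2, b_1 = 1, b_2 = 0.

K has 10 vertices, 21 edges, 12 triangles.
rank ∂_0 = 0, rank ∂_1 = 8 ⇒ b_0 = 10 − 0 − 8 = 2; all invariant factors of ∂_1 are 1 so no torsion. So H_0 ≅ Z^2.
rank ∂_1 = 8, rank ∂_2 = 12 ⇒ b_1 = 21 − 8 − 12 = 1; ∂_2 has invariant factor(s) [2] giving torsion. So H_1 ≅ Z ⊕ Z/2.
rank ∂_2 = 12, rank ∂_3 = 0 ⇒ b_2 = 12 − 12 − 0 = 0. So H_2 ≅ 0.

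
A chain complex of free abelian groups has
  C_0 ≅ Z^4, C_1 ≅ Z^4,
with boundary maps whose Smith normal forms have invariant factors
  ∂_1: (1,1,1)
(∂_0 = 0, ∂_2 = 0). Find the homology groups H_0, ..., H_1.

H_0 ≅ Z,  H_1 ≅ Z.

H_0: b_0 = 4 − 0 − 3 = 1; torsion from ∂_1 factors > 1: none. So H_0 ≅ Z.
H_1: b_1 = 4 − 3 − 0 = 1; torsion from ∂_2 factors > 1: none. So H_1 ≅ Z.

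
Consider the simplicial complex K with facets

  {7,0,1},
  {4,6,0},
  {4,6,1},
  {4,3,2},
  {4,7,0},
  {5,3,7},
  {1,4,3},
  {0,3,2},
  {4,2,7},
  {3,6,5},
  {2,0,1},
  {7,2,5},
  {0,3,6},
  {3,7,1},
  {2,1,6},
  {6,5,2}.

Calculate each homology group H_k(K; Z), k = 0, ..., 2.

Order the vertices as 0 < 1 < 2 < 3 < 4 < 5 < 6 < 7. Listing each simplex with vertices in this order, K has dimension 2 with simplices:

  0-simplices (8): [0], [1], [2], [3], [4], [5], [6], [7]
  1-simplices (24): (24 of them)
  2-simplices (16): [0,1,2], [0,1,7], [0,2,3], [0,3,6], [0,4,6], [0,4,7], [1,2,6], [1,3,4], [1,3,7], [1,4,6], [2,3,4], [2,4,7], [2,5,6], [2,5,7], [3,5,6], [3,5,7]

Hence C_0 ≅ Z^8, C_1 ≅ Z^24, C_2 ≅ Z^16.

The boundary map ∂_1: C_1 → C_0 sends each edge [p,q] (with p < q) to q − p.
The resulting 8×24 matrix has rank 7, and its Smith normal form has invariant factors (1,1,1,1,1,1,1).

∂_2: C_2 → C_1 maps a triangle to the signed sum of its edges. For instance
  ∂[2,5,6] = [5,6] − [2,6] + [2,5],
  ∂[2,4,7] = [4,7] − [2,7] + [2,4].
The resulting 24×16 matrix has rank 15, and its Smith normal form has invariant factors (1,1,1,1,1,1,1,1,1,1,1,1,1,1,1).

Reading off H_k = ker ∂_k / im ∂_{k+1}:

  H_0: rank C_0 − rank ∂_1 = 8 − 7 = 1, and the invariant factors of ∂_1 are all 1, so H_0 = Z.
  H_1: rank ker ∂_1 − rank ∂_2 = (24 − 7) − 15 = 2, and the invariant factors of ∂_2 are all 1, so H_1 = Z^2.
  H_2: rank ker ∂_2 − rank ∂_3 = (16 − 15) − 0 = 1, and there is no ∂_3, so H_2 = Z.

As a check, the Euler characteristic is 8 − 24 + 16 = 0, which agrees with 1 − 2 + 1 = 0.

H_0 ≅ Z,  H_1 ≅ Z^2,  H_2 ≅ Z.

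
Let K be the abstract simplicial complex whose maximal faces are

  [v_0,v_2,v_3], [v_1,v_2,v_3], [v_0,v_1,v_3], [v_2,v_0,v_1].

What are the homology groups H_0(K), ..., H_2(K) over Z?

Fix the vertex order v_0 < v_1 < v_2 < v_3 and write every simplex with vertices in increasing order. Then dim K = 2 and the simplices of K are:

  0-simplices (4): [v_0], [v_1], [v_2], [v_3]
  1-simplices (6): [v_0,v_1], [v_0,v_2], [v_0,v_3], [v_1,v_2], [v_1,v_3], [v_2,v_3]
  2-simplices (4): [v_0,v_1,v_2], [v_0,v_1,v_3], [v_0,v_2,v_3], [v_1,v_2,v_3]

Hence C_0 ≅ Z^4, C_1 ≅ Z^6, C_2 ≅ Z^4.

∂_1: C_1 → C_0 maps an edge to its endpoints' difference, ∂[p,q] = q − p. For instance
  ∂[v_1,v_3] = [v_3] − [v_1].
The 4×6 boundary matrix has rank 3 and Smith normal form diag(1,1,1).

Boundary ∂_2: C_2 → C_1 acts by ∂[p,q,r] = [q,r] − [p,r] + [p,q]. For instance
  ∂[v_0,v_1,v_3] = [v_1,v_3] − [v_0,v_3] + [v_0,v_1],
  ∂[v_0,v_1,v_2] = [v_1,v_2] − [v_0,v_2] + [v_0,v_1].
As a 6×4 matrix over Z this has rank 3, with invariant factors (1,1,1).

Computing H_k = (kernel of ∂_k) / (image of ∂_{k+1}):

  H_0: rank C_0 − rank ∂_1 = 4 − 3 = 1, and the invariant factors of ∂_1 are all 1, so H_0 = Z.
  H_1: rank ker ∂_1 − rank ∂_2 = (6 − 3) − 3 = 0, and the invariant factors of ∂_2 are all 1, so H_1 = 0.
  H_2: rank ker ∂_2 − rank ∂_3 = (4 − 3) − 0 = 1, and there is no ∂_3, so H_2 = Z.

As a check, the Euler characteristic is 4 − 6 + 4 = 2, which agrees with 1 − 0 + 1 = 2.

H_0 = Z,  H_1 = 0,  H_2 = Z.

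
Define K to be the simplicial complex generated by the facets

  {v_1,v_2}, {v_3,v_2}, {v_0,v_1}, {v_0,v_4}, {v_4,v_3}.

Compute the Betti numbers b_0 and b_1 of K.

We work with the vertex ordering v_0 < v_1 < v_2 < v_3 < v_4. The simplices of K, each written with vertices in increasing order, are:

  0-simplices (5): [v_0], [v_1], [v_2], [v_3], [v_4]
  1-simplices (5): [v_0,v_1], [v_0,v_4], [v_1,v_2], [v_2,v_3], [v_3,v_4]

Hence C_0 ≅ Z^5, C_1 ≅ Z^5.

Boundary ∂_1: C_1 → C_0 maps an edge to its endpoints' difference, ∂[p,q] = q − p. For instance
  ∂[v_1,v_2] = [v_2] − [v_1].
The resulting 5×5 matrix has rank 4, and its Smith normal form has invariant factors (1,1,1,1).

Now H_k = ker ∂_k / im ∂_{k+1}, so:

  H_0: rank C_0 − rank ∂_1 = 5 − 4 = 1, and the invariant factors of ∂_1 are all 1, so H_0 ≅ Z.
  H_1: rank ker ∂_1 − rank ∂_2 = (5 − 4) − 0 = 1, and there is no ∂_2, so H_1 ≅ Z.

As a check, the Euler characteristic is 5 − 5 = 0, which agrees with 1 − 1 = 0.

Hence the Betti numbers are b_0 = 1, b_1 = 1.

b_0 = 1, b_1 = 1.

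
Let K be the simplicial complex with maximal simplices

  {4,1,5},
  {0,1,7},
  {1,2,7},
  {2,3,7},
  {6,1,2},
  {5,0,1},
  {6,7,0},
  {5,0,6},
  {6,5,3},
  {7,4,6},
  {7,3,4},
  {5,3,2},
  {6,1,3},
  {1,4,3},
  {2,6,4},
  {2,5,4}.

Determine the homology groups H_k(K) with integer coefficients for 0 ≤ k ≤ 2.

Order the vertices as 0 < 1 < 2 < 3 < 4 < 5 < 6 < 7. Listing each simplex with vertices in this order, K has dimension 2 with simplices:

  0-simplices (8): [0], [1], [2], [3], [4], [5], [6], [7]
  1-simplices (24): (24 of them)
  2-simplices (16): [0,1,5], [0,1,7], [0,5,6], [0,6,7], [1,2,6], [1,2,7], [1,3,4], [1,3,6], [1,4,5], [2,3,5], [2,3,7], [2,4,5], [2,4,6], [3,4,7], [3,5,6], [4,6,7]

so the chain groups are C_0 ≅ Z^8, C_1 ≅ Z^24, C_2 ≅ Z^16.

∂_1: C_1 → C_0 maps an edge to its endpoints' difference, ∂[p,q] = q − p. For instance
  ∂[6,7] = [7] − [6].
This gives a 8×24 integer matrix of rank 7; reducing to Smith normal form yields diagonal entries (1,1,1,1,1,1,1).

Boundary ∂_2: C_2 → C_1 sends each 2-simplex [p,q,r] to [q,r] − [p,r] + [p,q]. For instance
  ∂[1,3,6] = [3,6] − [1,6] + [1,3],
  ∂[0,6,7] = [6,7] − [0,7] + [0,6].
As a 24×16 matrix over Z this has rank 15, with invariant factors (1,1,1,1,1,1,1,1,1,1,1,1,1,1,1).

Now H_k = ker ∂_k / im ∂_{k+1}, so:

  H_0: rank C_0 − rank ∂_1 = 8 − 7 = 1, and the invariant factors of ∂_1 are all 1, so H_0 ≅ Z.
  H_1: rank ker ∂_1 − rank ∂_2 = (24 − 7) − 15 = 2, and the invariant factors of ∂_2 are all 1, so H_1 ≅ Z^2.
  H_2: rank ker ∂_2 − rank ∂_3 = (16 − 15) − 0 = 1, and there is no ∂_3, so H_2 ≅ Z.

As a check, the Euler characteristic is 8 − 24 + 16 = 0, which agrees with 1 − 2 + 1 = 0.

H_0 = Z,  H_1 = Z^2,  H_2 = Z.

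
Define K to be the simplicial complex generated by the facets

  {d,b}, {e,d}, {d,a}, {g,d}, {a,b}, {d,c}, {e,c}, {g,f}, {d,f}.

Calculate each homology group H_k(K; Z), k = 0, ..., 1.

Take the total order a < b < c < d < e < f < g on the vertex set. Then K (dimension 1) consists of the simplices:

  0-simplices (7): a, b, c, d, e, f, g
  1-simplices (9): ab, ad, bd, cd, ce, de, df, dg, fg

giving chain groups C_0 ≅ Z^7, C_1 ≅ Z^9.

∂_1: C_1 → C_0 is given by ∂[p,q] = [q] − [p]. For instance
  ∂ab = b − a.
This gives a 7×9 integer matrix of rank 6; reducing to Smith normal form yields diagonal entries (1,1,1,1,1,1).

From H_k ≅ ker(∂_k) / im(∂_{k+1}) we obtain:

  H_0: rank C_0 − rank ∂_1 = 7 − 6 = 1, and the invariant factors of ∂_1 are all 1, so H_0 ≅ Z.
  H_1: rank ker ∂_1 − rank ∂_2 = (9 − 6) − 0 = 3, and there is no ∂_2, so H_1 ≅ Z^3.

H_0 ≅ Z,  H_1 ≅ Z^3.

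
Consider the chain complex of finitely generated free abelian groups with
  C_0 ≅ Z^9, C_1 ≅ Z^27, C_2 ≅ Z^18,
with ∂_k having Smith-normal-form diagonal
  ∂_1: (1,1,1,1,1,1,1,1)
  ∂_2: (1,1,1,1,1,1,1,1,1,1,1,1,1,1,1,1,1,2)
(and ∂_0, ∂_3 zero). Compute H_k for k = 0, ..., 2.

H_0 ≅ Z,  H_1 ≅ Z × Z/2,  H_2 = 0.

H_0: b_0 = 9 − 0 − 8 = 1; torsion from ∂_1 factors > 1: none. So H_0 ≅ Z.
H_1: b_1 = 27 − 8 − 18 = 1; torsion from ∂_2 factors > 1: [2]. So H_1 ≅ Z × Z/2.
H_2: b_2 = 18 − 18 − 0 = 0; torsion from ∂_3 factors > 1: none. So H_2 ≅ 0.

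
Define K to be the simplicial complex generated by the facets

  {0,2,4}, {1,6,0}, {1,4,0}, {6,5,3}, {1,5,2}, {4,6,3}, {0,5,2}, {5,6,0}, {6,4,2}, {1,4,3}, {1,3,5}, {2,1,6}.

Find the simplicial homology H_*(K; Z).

H_0 ≅ Z,  H_1 ≅ Z/2,  H_2 = 0.

K has 7 vertices, 18 edges, 12 triangles.
rank ∂_0 = 0, rank ∂_1 = 6 ⇒ b_0 = 7 − 0 − 6 = 1; all invariant factors of ∂_1 are 1 so no torsion. So H_0 = Z.
rank ∂_1 = 6, rank ∂_2 = 12 ⇒ b_1 = 18 − 6 − 12 = 0; ∂_2 has invariant factor(s) [2] giving torsion. So H_1 = Z/2.
rank ∂_2 = 12, rank ∂_3 = 0 ⇒ b_2 = 12 − 12 − 0 = 0. So H_2 = 0.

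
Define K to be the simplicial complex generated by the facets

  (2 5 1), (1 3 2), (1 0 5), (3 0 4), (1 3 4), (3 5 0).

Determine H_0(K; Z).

H_0 = Z.

Take the total order 0 < 1 < 2 < 3 < 4 < 5 on the vertex set. Then K (dimension 2) consists of the simplices:

  0-simplices (6): [0], [1], [2], [3], [4], [5]
  1-simplices (12): [0,1], [0,3], [0,4], [0,5], [1,2], [1,3], [1,4], [1,5], [2,3], [2,5], [3,4], [3,5]
  2-simplices (6): [0,1,5], [0,3,4], [0,3,5], [1,2,3], [1,2,5], [1,3,4]

Hence C_0 ≅ Z^6, C_1 ≅ Z^12, C_2 ≅ Z^6.

The boundary map ∂_1: C_1 → C_0 is given by ∂[p,q] = [q] − [p]. For instance
  ∂[2,3] = [3] − [2].
As a 6×12 matrix over Z this has rank 5, with invariant factors (1,1,1,1,1).

Boundary ∂_2: C_2 → C_1 sends each 2-simplex [p,q,r] to [q,r] − [p,r] + [p,q]. For instance
  ∂[1,2,5] = [2,5] − [1,5] + [1,2],
  ∂[1,3,4] = [3,4] − [1,4] + [1,3].
As a 12×6 matrix over Z this has rank 6, with invariant factors (1,1,1,1,1,1).

Computing H_k = (kernel of ∂_k) / (image of ∂_{k+1}):

  H_0: rank C_0 − rank ∂_1 = 6 − 5 = 1, and the invariant factors of ∂_1 are all 1, so H_0 ≅ Z.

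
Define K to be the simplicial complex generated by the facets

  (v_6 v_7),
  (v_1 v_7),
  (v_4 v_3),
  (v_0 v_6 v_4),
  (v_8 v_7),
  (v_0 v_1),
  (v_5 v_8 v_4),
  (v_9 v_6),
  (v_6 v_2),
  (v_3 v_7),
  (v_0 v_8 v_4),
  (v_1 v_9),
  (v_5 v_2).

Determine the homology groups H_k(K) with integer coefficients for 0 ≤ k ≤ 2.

H_0 = Z,  H_1 = Z^5,  H_2 = 0.

K has 10 vertices, 17 edges, 3 triangles.
rank ∂_0 = 0, rank ∂_1 = 9 ⇒ b_0 = 10 − 0 − 9 = 1; all invariant factors of ∂_1 are 1 so no torsion. So H_0 ≅ Z.
rank ∂_1 = 9, rank ∂_2 = 3 ⇒ b_1 = 17 − 9 − 3 = 5; all invariant factors of ∂_2 are 1 so no torsion. So H_1 ≅ Z^5.
rank ∂_2 = 3, rank ∂_3 = 0 ⇒ b_2 = 3 − 3 − 0 = 0. So H_2 ≅ 0.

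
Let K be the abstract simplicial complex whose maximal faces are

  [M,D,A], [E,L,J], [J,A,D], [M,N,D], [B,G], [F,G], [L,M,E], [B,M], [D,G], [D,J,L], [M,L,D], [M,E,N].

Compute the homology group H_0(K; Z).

H_0 ≅ Z.

Take the total order A < B < D < E < F < G < J < L < M < N on the vertex set. Then K (dimension 2) consists of the simplices:

  0-simplices (10): A, B, D, E, F, G, J, L, M, N
  1-simplices (18): AD, AJ, AM, BG, BM, DG, DJ, DL, DM, DN, EJ, EL, EM, EN, FG, JL, LM, MN
  2-simplices (8): ADJ, ADM, DJL, DLM, DMN, EJL, ELM, EMN

so the chain groups are C_0 ≅ Z^10, C_1 ≅ Z^18, C_2 ≅ Z^8.

The boundary map ∂_1: C_1 → C_0 is given by ∂[p,q] = [q] − [p]. For instance
  ∂AD = D − A.
The resulting 10×18 matrix has rank 9, and its Smith normal form has invariant factors (1,1,1,1,1,1,1,1,1).

∂_2: C_2 → C_1 maps a triangle to the signed sum of its edges. For instance
  ∂DLM = LM − DM + DL,
  ∂EMN = MN − EN + EM.
The resulting 18×8 matrix has rank 8, and its Smith normal form has invariant factors (1,1,1,1,1,1,1,1).

Reading off H_k = ker ∂_k / im ∂_{k+1}:

  H_0: rank C_0 − rank ∂_1 = 10 − 9 = 1, and the invariant factors of ∂_1 are all 1, so H_0 = Z.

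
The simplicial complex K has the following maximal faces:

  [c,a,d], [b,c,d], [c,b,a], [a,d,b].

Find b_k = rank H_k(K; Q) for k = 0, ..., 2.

We work with the vertex ordering a < b < c < d. The simplices of K, each written with vertices in increasing order, are:

  0-simplices (4): a, b, c, d
  1-simplices (6): ab, ac, ad, bc, bd, cd
  2-simplices (4): abc, abd, acd, bcd

so the chain groups are C_0 ≅ Z^4, C_1 ≅ Z^6, C_2 ≅ Z^4.

Boundary ∂_1: C_1 → C_0 maps an edge to its endpoints' difference, ∂[p,q] = q − p.
The 4×6 boundary matrix has rank 3 and Smith normal form diag(1,1,1).

The boundary map ∂_2: C_2 → C_1 sends each 2-simplex [p,q,r] to [q,r] − [p,r] + [p,q]. For instance
  ∂abc = bc − ac + ab,
  ∂acd = cd − ad + ac.
As a 6×4 matrix over Z this has rank 3, with invariant factors (1,1,1).

Computing H_k = (kernel of ∂_k) / (image of ∂_{k+1}):

  H_0: rank C_0 − rank ∂_1 = 4 − 3 = 1, and the invariant factors of ∂_1 are all 1, so H_0 ≅ Z.
  H_1: rank ker ∂_1 − rank ∂_2 = (6 − 3) − 3 = 0, and the invariant factors of ∂_2 are all 1, so H_1 ≅ 0.
  H_2: rank ker ∂_2 − rank ∂_3 = (4 − 3) − 0 = 1, and there is no ∂_3, so H_2 ≅ Z.

(K is a triangulation of the 2-sphere S^2.)

Hence the Betti numbers are b_0 = 1, b_1 = 0, b_2 = 1.

b_0 = 1, b_1 = 0, b_2 = 1.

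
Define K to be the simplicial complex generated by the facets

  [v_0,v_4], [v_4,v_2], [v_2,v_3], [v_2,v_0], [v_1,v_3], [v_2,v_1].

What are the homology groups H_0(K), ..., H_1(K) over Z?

H_0 ≅ Z,  H_1 ≅ Z^2.

Take the total order v_0 < v_1 < v_2 < v_3 < v_4 on the vertex set. Then K (dimension 1) consists of the simplices:

  0-simplices (5): [v_0], [v_1], [v_2], [v_3], [v_4]
  1-simplices (6): [v_0,v_2], [v_0,v_4], [v_1,v_2], [v_1,v_3], [v_2,v_3], [v_2,v_4]

giving chain groups C_0 ≅ Z^5, C_1 ≅ Z^6.

The boundary map ∂_1: C_1 → C_0 is given by ∂[p,q] = [q] − [p]. For instance
  ∂[v_1,v_2] = [v_2] − [v_1].
This gives a 5×6 integer matrix of rank 4; reducing to Smith normal form yields diagonal entries (1,1,1,1).

Now H_k = ker ∂_k / im ∂_{k+1}, so:

  H_0: rank C_0 − rank ∂_1 = 5 − 4 = 1, and the invariant factors of ∂_1 are all 1, so H_0 = Z.
  H_1: rank ker ∂_1 − rank ∂_2 = (6 − 4) − 0 = 2, and there is no ∂_2, so H_1 = Z^2.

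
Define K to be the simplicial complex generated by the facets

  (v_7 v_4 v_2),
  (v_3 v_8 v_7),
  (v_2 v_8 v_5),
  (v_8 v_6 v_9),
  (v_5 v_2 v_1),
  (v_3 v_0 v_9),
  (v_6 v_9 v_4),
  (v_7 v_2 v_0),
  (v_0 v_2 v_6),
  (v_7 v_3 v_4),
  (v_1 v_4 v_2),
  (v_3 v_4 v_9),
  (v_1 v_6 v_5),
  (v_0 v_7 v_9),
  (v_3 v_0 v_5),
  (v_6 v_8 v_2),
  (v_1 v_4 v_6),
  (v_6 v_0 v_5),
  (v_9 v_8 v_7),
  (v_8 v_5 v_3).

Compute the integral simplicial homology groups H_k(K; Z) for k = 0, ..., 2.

Order the vertices as v_0 < v_1 < v_2 < v_3 < v_4 < v_5 < v_6 < v_7 < v_8 < v_9. Listing each simplex with vertices in this order, K has dimension 2 with simplices:

  0-simplices (10): [v_0], [v_1], [v_2], [v_3], [v_4], [v_5], [v_6], [v_7], [v_8], [v_9]
  1-simplices (30): (30 of them)
  2-simplices (20): (20 of them)

so the chain groups are C_0 ≅ Z^10, C_1 ≅ Z^30, C_2 ≅ Z^20.

∂_1: C_1 → C_0 is given by ∂[p,q] = [q] − [p]. For instance
  ∂[v_2,v_8] = [v_8] − [v_2].
As a 10×30 matrix over Z this has rank 9, with invariant factors (1,1,1,1,1,1,1,1,1).

∂_2: C_2 → C_1 maps a triangle to the signed sum of its edges. For instance
  ∂[v_6,v_8,v_9] = [v_8,v_9] − [v_6,v_9] + [v_6,v_8],
  ∂[v_1,v_2,v_5] = [v_2,v_5] − [v_1,v_5] + [v_1,v_2].
As a 30×20 matrix over Z this has rank 20, with invariant factors (1,1,1,1,1,1,1,1,1,1,1,1,1,1,1,1,1,1,1,2).

From H_k ≅ ker(∂_k) / im(∂_{k+1}) we obtain:

  H_0: rank C_0 − rank ∂_1 = 10 − 9 = 1, and the invariant factors of ∂_1 are all 1, so H_0 ≅ Z.
  H_1: rank ker ∂_1 − rank ∂_2 = (30 − 9) − 20 = 1, and ∂_2 has invariant factor 2 > 1, so H_1 ≅ Z × Z/2.
  H_2: rank ker ∂_2 − rank ∂_3 = (20 − 20) − 0 = 0, and there is no ∂_3, so H_2 ≅ 0.

(K is a triangulation of the Klein bottle.)

H_0 = Z,  H_1 = Z × Z/2,  H_2 = 0.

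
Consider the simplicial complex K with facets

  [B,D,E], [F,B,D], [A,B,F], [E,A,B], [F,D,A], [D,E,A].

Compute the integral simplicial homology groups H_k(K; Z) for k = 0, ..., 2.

We work with the vertex ordering A < B < D < E < F. The simplices of K, each written with vertices in increasing order, are:

  0-simplices (5): A, B, D, E, F
  1-simplices (9): AB, AD, AE, AF, BD, BE, BF, DE, DF
  2-simplices (6): ABE, ABF, ADE, ADF, BDE, BDF

so the chain groups are C_0 ≅ Z^5, C_1 ≅ Z^9, C_2 ≅ Z^6.

∂_1: C_1 → C_0 maps an edge to its endpoints' difference, ∂[p,q] = q − p. For instance
  ∂BE = E − B.
The resulting 5×9 matrix has rank 4, and its Smith normal form has invariant factors (1,1,1,1).

∂_2: C_2 → C_1 sends each 2-simplex [p,q,r] to [q,r] − [p,r] + [p,q]. For instance
  ∂ABF = BF − AF + AB,
  ∂BDF = DF − BF + BD.
The resulting 9×6 matrix has rank 5, and its Smith normal form has invariant factors (1,1,1,1,1).

Computing H_k = (kernel of ∂_k) / (image of ∂_{k+1}):

  H_0: rank C_0 − rank ∂_1 = 5 − 4 = 1, and the invariant factors of ∂_1 are all 1, so H_0 ≅ Z.
  H_1: rank ker ∂_1 − rank ∂_2 = (9 − 4) − 5 = 0, and the invariant factors of ∂_2 are all 1, so H_1 ≅ 0.
  H_2: rank ker ∂_2 − rank ∂_3 = (6 − 5) − 0 = 1, and there is no ∂_3, so H_2 ≅ Z.

H_0 = Z,  H_1 = 0,  H_2 = Z.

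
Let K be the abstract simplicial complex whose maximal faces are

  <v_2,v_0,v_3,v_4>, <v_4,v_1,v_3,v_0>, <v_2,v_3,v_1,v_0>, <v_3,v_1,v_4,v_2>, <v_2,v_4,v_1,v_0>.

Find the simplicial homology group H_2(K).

We work with the vertex ordering v_0 < v_1 < v_2 < v_3 < v_4. The simplices of K, each written with vertices in increasing order, are:

  0-simplices (5): [v_0], [v_1], [v_2], [v_3], [v_4]
  1-simplices (10): [v_0,v_1], [v_0,v_2], [v_0,v_3], [v_0,v_4], [v_1,v_2], [v_1,v_3], [v_1,v_4], [v_2,v_3], [v_2,v_4], [v_3,v_4]
  2-simplices (10): [v_0,v_1,v_2], [v_0,v_1,v_3], [v_0,v_1,v_4], [v_0,v_2,v_3], [v_0,v_2,v_4], [v_0,v_3,v_4], [v_1,v_2,v_3], [v_1,v_2,v_4], [v_1,v_3,v_4], [v_2,v_3,v_4]
  3-simplices (5): [v_0,v_1,v_2,v_3], [v_0,v_1,v_2,v_4], [v_0,v_1,v_3,v_4], [v_0,v_2,v_3,v_4], [v_1,v_2,v_3,v_4]

giving chain groups C_0 ≅ Z^5, C_1 ≅ Z^10, C_2 ≅ Z^10, C_3 ≅ Z^5.

∂_1: C_1 → C_0 is given by ∂[p,q] = [q] − [p]. For instance
  ∂[v_0,v_4] = [v_4] − [v_0].
The 5×10 boundary matrix has rank 4 and Smith normal form diag(1,1,1,1).

The boundary map ∂_2: C_2 → C_1 sends each 2-simplex [p,q,r] to [q,r] − [p,r] + [p,q]. For instance
  ∂[v_1,v_2,v_4] = [v_2,v_4] − [v_1,v_4] + [v_1,v_2],
  ∂[v_0,v_2,v_3] = [v_2,v_3] − [v_0,v_3] + [v_0,v_2].
The resulting 10×10 matrix has rank 6, and its Smith normal form has invariant factors (1,1,1,1,1,1).

Boundary ∂_3: C_3 → C_2 sends each 3-simplex σ to the alternating sum Σ_i (−1)^i (σ with its i-th vertex removed). For instance
  ∂[v_0,v_2,v_3,v_4] = [v_2,v_3,v_4] − [v_0,v_3,v_4] + [v_0,v_2,v_4] − [v_0,v_2,v_3],
  ∂[v_0,v_1,v_2,v_3] = [v_1,v_2,v_3] − [v_0,v_2,v_3] + [v_0,v_1,v_3] − [v_0,v_1,v_2].
The resulting 10×5 matrix has rank 4, and its Smith normal form has invariant factors (1,1,1,1).

Reading off H_k = ker ∂_k / im ∂_{k+1}:

  H_2: rank ker ∂_2 − rank ∂_3 = (10 − 6) − 4 = 0, and the invariant factors of ∂_3 are all 1, so H_2 ≅ 0.

(K is a triangulation of the 3-sphere S^3.)

H_2 ≅ 0.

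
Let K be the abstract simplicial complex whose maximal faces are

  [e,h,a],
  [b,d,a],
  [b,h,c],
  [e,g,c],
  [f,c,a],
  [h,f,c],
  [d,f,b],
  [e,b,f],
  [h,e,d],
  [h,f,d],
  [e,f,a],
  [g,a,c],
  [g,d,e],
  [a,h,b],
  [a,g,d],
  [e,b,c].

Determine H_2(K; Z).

H_2 ≅ Z.

Take the total order a < b < c < d < e < f < g < h on the vertex set. Then K (dimension 2) consists of the simplices:

  0-simplices (8): a, b, c, d, e, f, g, h
  1-simplices (24): ab, ac, ad, ae, af, ag, ah, bc, bd, be, bf, bh, ce, cf, cg, ch, de, df, dg, dh, ef, eg, eh, fh
  2-simplices (16): abd, abh, acf, acg, adg, aef, aeh, bce, bch, bdf, bef, ceg, cfh, deg, deh, dfh

Hence C_0 ≅ Z^8, C_1 ≅ Z^24, C_2 ≅ Z^16.

Boundary ∂_1: C_1 → C_0 is given by ∂[p,q] = [q] − [p].
As a 8×24 matrix over Z this has rank 7, with invariant factors (1,1,1,1,1,1,1).

Boundary ∂_2: C_2 → C_1 acts by ∂[p,q,r] = [q,r] − [p,r] + [p,q]. For instance
  ∂abh = bh − ah + ab,
  ∂bdf = df − bf + bd.
This gives a 24×16 integer matrix of rank 15; reducing to Smith normal form yields diagonal entries (1,1,1,1,1,1,1,1,1,1,1,1,1,1,1).

From H_k ≅ ker(∂_k) / im(∂_{k+1}) we obtain:

  H_2: rank ker ∂_2 − rank ∂_3 = (16 − 15) − 0 = 1, and there is no ∂_3, so H_2 ≅ Z.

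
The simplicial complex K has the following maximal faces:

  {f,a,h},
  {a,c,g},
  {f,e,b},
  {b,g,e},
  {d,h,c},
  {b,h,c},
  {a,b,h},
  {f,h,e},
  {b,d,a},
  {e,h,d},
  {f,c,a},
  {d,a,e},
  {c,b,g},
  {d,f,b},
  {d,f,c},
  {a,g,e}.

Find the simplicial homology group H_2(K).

H_2 = Z.

Take the total order a < b < c < d < e < f < g < h on the vertex set. Then K (dimension 2) consists of the simplices:

  0-simplices (8): a, b, c, d, e, f, g, h
  1-simplices (24): ab, ac, ad, ae, af, ag, ah, bc, bd, be, bf, bg, bh, cd, cf, cg, ch, de, df, dh, ef, eg, eh, fh
  2-simplices (16): abd, abh, acf, acg, ade, aeg, afh, bcg, bch, bdf, bef, beg, cdf, cdh, deh, efh

Hence C_0 ≅ Z^8, C_1 ≅ Z^24, C_2 ≅ Z^16.

The boundary map ∂_1: C_1 → C_0 is given by ∂[p,q] = [q] − [p].
The resulting 8×24 matrix has rank 7, and its Smith normal form has invariant factors (1,1,1,1,1,1,1).

∂_2: C_2 → C_1 maps a triangle to the signed sum of its edges. For instance
  ∂cdh = dh − ch + cd,
  ∂aeg = eg − ag + ae.
As a 24×16 matrix over Z this has rank 15, with invariant factors (1,1,1,1,1,1,1,1,1,1,1,1,1,1,1).

From H_k ≅ ker(∂_k) / im(∂_{k+1}) we obtain:

  H_2: rank ker ∂_2 − rank ∂_3 = (16 − 15) − 0 = 1, and there is no ∂_3, so H_2 = Z.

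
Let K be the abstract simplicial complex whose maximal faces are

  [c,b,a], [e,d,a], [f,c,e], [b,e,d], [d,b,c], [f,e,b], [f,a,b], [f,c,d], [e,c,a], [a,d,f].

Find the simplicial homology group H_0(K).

H_0 ≅ Z.

Fix the vertex order a < b < c < d < e < f and write every simplex with vertices in increasing order. Then dim K = 2 and the simplices of K are:

  0-simplices (6): a, b, c, d, e, f
  1-simplices (15): ab, ac, ad, ae, af, bc, bd, be, bf, cd, ce, cf, de, df, ef
  2-simplices (10): abc, abf, ace, ade, adf, bcd, bde, bef, cdf, cef

Hence C_0 ≅ Z^6, C_1 ≅ Z^15, C_2 ≅ Z^10.

Boundary ∂_1: C_1 → C_0 is given by ∂[p,q] = [q] − [p].
This gives a 6×15 integer matrix of rank 5; reducing to Smith normal form yields diagonal entries (1,1,1,1,1).

Boundary ∂_2: C_2 → C_1 sends each 2-simplex [p,q,r] to [q,r] − [p,r] + [p,q]. For instance
  ∂cdf = df − cf + cd,
  ∂bde = de − be + bd.
This gives a 15×10 integer matrix of rank 10; reducing to Smith normal form yields diagonal entries (1,1,1,1,1,1,1,1,1,2).

Reading off H_k = ker ∂_k / im ∂_{k+1}:

  H_0: rank C_0 − rank ∂_1 = 6 − 5 = 1, and the invariant factors of ∂_1 are all 1, so H_0 = Z.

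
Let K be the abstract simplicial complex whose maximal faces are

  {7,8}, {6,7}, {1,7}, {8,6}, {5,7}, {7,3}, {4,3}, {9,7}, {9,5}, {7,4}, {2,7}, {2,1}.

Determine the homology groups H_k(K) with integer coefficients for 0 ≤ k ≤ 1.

Take the total order 1 < 2 < 3 < 4 < 5 < 6 < 7 < 8 < 9 on the vertex set. Then K (dimension 1) consists of the simplices:

  0-simplices (9): [1], [2], [3], [4], [5], [6], [7], [8], [9]
  1-simplices (12): [1,2], [1,7], [2,7], [3,4], [3,7], [4,7], [5,7], [5,9], [6,7], [6,8], [7,8], [7,9]

Hence C_0 ≅ Z^9, C_1 ≅ Z^12.

∂_1: C_1 → C_0 is given by ∂[p,q] = [q] − [p]. For instance
  ∂[5,9] = [9] − [5].
As a 9×12 matrix over Z this has rank 8, with invariant factors (1,1,1,1,1,1,1,1).

Now H_k = ker ∂_k / im ∂_{k+1}, so:

  H_0: rank C_0 − rank ∂_1 = 9 − 8 = 1, and the invariant factors of ∂_1 are all 1, so H_0 = Z.
  H_1: rank ker ∂_1 − rank ∂_2 = (12 − 8) − 0 = 4, and there is no ∂_2, so H_1 = Z^4.

(K is a triangulation of a wedge of 4 circles.)

H_0 ≅ Z,  H_1 ≅ Z^4.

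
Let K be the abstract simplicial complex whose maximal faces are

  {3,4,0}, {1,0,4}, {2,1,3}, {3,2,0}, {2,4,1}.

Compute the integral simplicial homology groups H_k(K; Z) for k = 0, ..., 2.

H_0 ≅ Z,  H_1 ≅ Z,  H_2 = 0.

Fix the vertex order 0 < 1 < 2 < 3 < 4 and write every simplex with vertices in increasing order. Then dim K = 2 and the simplices of K are:

  0-simplices (5): [0], [1], [2], [3], [4]
  1-simplices (10): [0,1], [0,2], [0,3], [0,4], [1,2], [1,3], [1,4], [2,3], [2,4], [3,4]
  2-simplices (5): [0,1,4], [0,2,3], [0,3,4], [1,2,3], [1,2,4]

giving chain groups C_0 ≅ Z^5, C_1 ≅ Z^10, C_2 ≅ Z^5.

∂_1: C_1 → C_0 maps an edge to its endpoints' difference, ∂[p,q] = q − p. For instance
  ∂[1,2] = [2] − [1].
This gives a 5×10 integer matrix of rank 4; reducing to Smith normal form yields diagonal entries (1,1,1,1).

Boundary ∂_2: C_2 → C_1 maps a triangle to the signed sum of its edges. For instance
  ∂[1,2,3] = [2,3] − [1,3] + [1,2],
  ∂[0,2,3] = [2,3] − [0,3] + [0,2].
The 10×5 boundary matrix has rank 5 and Smith normal form diag(1,1,1,1,1).

Now H_k = ker ∂_k / im ∂_{k+1}, so:

  H_0: rank C_0 − rank ∂_1 = 5 − 4 = 1, and the invariant factors of ∂_1 are all 1, so H_0 = Z.
  H_1: rank ker ∂_1 − rank ∂_2 = (10 − 4) − 5 = 1, and the invariant factors of ∂_2 are all 1, so H_1 = Z.
  H_2: rank ker ∂_2 − rank ∂_3 = (5 − 5) − 0 = 0, and there is no ∂_3, so H_2 = 0.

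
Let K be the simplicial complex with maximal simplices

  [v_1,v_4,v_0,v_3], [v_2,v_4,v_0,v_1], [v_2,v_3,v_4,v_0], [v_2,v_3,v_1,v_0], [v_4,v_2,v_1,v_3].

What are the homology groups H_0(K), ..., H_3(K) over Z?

H_0 = Z,  H_1 = 0,  H_2 = 0,  H_3 = Z.

Take the total order v_0 < v_1 < v_2 < v_3 < v_4 on the vertex set. Then K (dimension 3) consists of the simplices:

  0-simplices (5): [v_0], [v_1], [v_2], [v_3], [v_4]
  1-simplices (10): [v_0,v_1], [v_0,v_2], [v_0,v_3], [v_0,v_4], [v_1,v_2], [v_1,v_3], [v_1,v_4], [v_2,v_3], [v_2,v_4], [v_3,v_4]
  2-simplices (10): [v_0,v_1,v_2], [v_0,v_1,v_3], [v_0,v_1,v_4], [v_0,v_2,v_3], [v_0,v_2,v_4], [v_0,v_3,v_4], [v_1,v_2,v_3], [v_1,v_2,v_4], [v_1,v_3,v_4], [v_2,v_3,v_4]
  3-simplices (5): [v_0,v_1,v_2,v_3], [v_0,v_1,v_2,v_4], [v_0,v_1,v_3,v_4], [v_0,v_2,v_3,v_4], [v_1,v_2,v_3,v_4]

so the chain groups are C_0 ≅ Z^5, C_1 ≅ Z^10, C_2 ≅ Z^10, C_3 ≅ Z^5.

Boundary ∂_1: C_1 → C_0 maps an edge to its endpoints' difference, ∂[p,q] = q − p. For instance
  ∂[v_2,v_3] = [v_3] − [v_2].
This gives a 5×10 integer matrix of rank 4; reducing to Smith normal form yields diagonal entries (1,1,1,1).

Boundary ∂_2: C_2 → C_1 sends each 2-simplex [p,q,r] to [q,r] − [p,r] + [p,q]. For instance
  ∂[v_0,v_3,v_4] = [v_3,v_4] − [v_0,v_4] + [v_0,v_3],
  ∂[v_0,v_1,v_2] = [v_1,v_2] − [v_0,v_2] + [v_0,v_1].
As a 10×10 matrix over Z this has rank 6, with invariant factors (1,1,1,1,1,1).

The boundary map ∂_3: C_3 → C_2 sends each 3-simplex σ to the alternating sum Σ_i (−1)^i (σ with its i-th vertex removed). For instance
  ∂[v_0,v_1,v_3,v_4] = [v_1,v_3,v_4] − [v_0,v_3,v_4] + [v_0,v_1,v_4] − [v_0,v_1,v_3],
  ∂[v_0,v_1,v_2,v_4] = [v_1,v_2,v_4] − [v_0,v_2,v_4] + [v_0,v_1,v_4] − [v_0,v_1,v_2].
As a 10×5 matrix over Z this has rank 4, with invariant factors (1,1,1,1).

Now H_k = ker ∂_k / im ∂_{k+1}, so:

  H_0: rank C_0 − rank ∂_1 = 5 − 4 = 1, and the invariant factors of ∂_1 are all 1, so H_0 ≅ Z.
  H_1: rank ker ∂_1 − rank ∂_2 = (10 − 4) − 6 = 0, and the invariant factors of ∂_2 are all 1, so H_1 ≅ 0.
  H_2: rank ker ∂_2 − rank ∂_3 = (10 − 6) − 4 = 0, and the invariant factors of ∂_3 are all 1, so H_2 ≅ 0.
  H_3: rank ker ∂_3 − rank ∂_4 = (5 − 4) − 0 = 1, and there is no ∂_4, so H_3 ≅ Z.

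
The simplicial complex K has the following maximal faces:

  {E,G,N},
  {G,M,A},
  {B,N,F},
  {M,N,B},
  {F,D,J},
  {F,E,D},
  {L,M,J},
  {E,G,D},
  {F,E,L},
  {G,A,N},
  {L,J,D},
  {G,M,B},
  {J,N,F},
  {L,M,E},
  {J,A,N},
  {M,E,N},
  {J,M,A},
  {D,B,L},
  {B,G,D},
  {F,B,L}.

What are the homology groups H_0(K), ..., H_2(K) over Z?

H_0 = Z,  H_1 = Z ⊕ Z_2,  H_2 = 0.

Take the total order A < B < D < E < F < G < J < L < M < N on the vertex set. Then K (dimension 2) consists of the simplices:

  0-simplices (10): A, B, D, E, F, G, J, L, M, N
  1-simplices (30): AG, AJ, AM, AN, BD, BF, BG, BL, BM, BN, DE, DF, DG, DJ, DL, EF, EG, EL, EM, EN, FJ, FL, FN, GM, GN, JL, JM, JN, LM, MN
  2-simplices (20): AGM, AGN, AJM, AJN, BDG, BDL, BFL, BFN, BGM, BMN, DEF, DEG, DFJ, DJL, EFL, EGN, ELM, EMN, FJN, JLM

so the chain groups are C_0 ≅ Z^10, C_1 ≅ Z^30, C_2 ≅ Z^20.

Boundary ∂_1: C_1 → C_0 sends each edge [p,q] (with p < q) to q − p.
The 10×30 boundary matrix has rank 9 and Smith normal form diag(1,1,1,1,1,1,1,1,1).

The boundary map ∂_2: C_2 → C_1 acts by ∂[p,q,r] = [q,r] − [p,r] + [p,q]. For instance
  ∂BDG = DG − BG + BD,
  ∂BFN = FN − BN + BF.
This gives a 30×20 integer matrix of rank 20; reducing to Smith normal form yields diagonal entries (1,1,1,1,1,1,1,1,1,1,1,1,1,1,1,1,1,1,1,2).

From H_k ≅ ker(∂_k) / im(∂_{k+1}) we obtain:

  H_0: rank C_0 − rank ∂_1 = 10 − 9 = 1, and the invariant factors of ∂_1 are all 1, so H_0 = Z.
  H_1: rank ker ∂_1 − rank ∂_2 = (30 − 9) − 20 = 1, and ∂_2 has invariant factor 2 > 1, so H_1 = Z ⊕ Z_2.
  H_2: rank ker ∂_2 − rank ∂_3 = (20 − 20) − 0 = 0, and there is no ∂_3, so H_2 = 0.

(K is a triangulation of the Klein bottle.)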